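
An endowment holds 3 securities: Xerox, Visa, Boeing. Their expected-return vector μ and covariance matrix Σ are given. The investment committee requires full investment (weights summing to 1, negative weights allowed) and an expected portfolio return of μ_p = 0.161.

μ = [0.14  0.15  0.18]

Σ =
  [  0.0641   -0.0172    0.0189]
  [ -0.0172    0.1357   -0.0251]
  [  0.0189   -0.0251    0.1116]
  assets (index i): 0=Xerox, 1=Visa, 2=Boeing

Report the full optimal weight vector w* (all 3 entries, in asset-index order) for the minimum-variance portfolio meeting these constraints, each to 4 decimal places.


u=Σ⁻¹μ = [2.1554  1.6792  1.6256]
v=Σ⁻¹𝟙 = [15.9807  11.0096  8.7303]
a=μᵀu=0.846242  b=𝟙ᵀu=5.460191  c=𝟙ᵀv=35.720585  D=ac−b²=0.414559
λ₁=(c·0.161−b)/D = (35.720585·0.161−5.460191)/0.414559 = 0.701524
λ₂=(a−b·0.161)/D = (0.846242−5.460191·0.161)/0.414559 = -0.079239
w* = 0.701524·u + -0.079239·v:
  w_0 = 0.701524·2.1554 + -0.079239·15.9807 = 0.2458  (Xerox)
  w_1 = 0.701524·1.6792 + -0.079239·11.0096 = 0.3056  (Visa)
  w_2 = 0.701524·1.6256 + -0.079239·8.7303 = 0.4486  (Boeing)
Σw_i=1.0000  μᵀw=0.1610
σ²=wᵀΣw=λ₁·μ_p+λ₂ = 0.701524·0.161 + -0.079239 = 0.033707 ≈ 0.0337

0.2458  0.3056  0.4486


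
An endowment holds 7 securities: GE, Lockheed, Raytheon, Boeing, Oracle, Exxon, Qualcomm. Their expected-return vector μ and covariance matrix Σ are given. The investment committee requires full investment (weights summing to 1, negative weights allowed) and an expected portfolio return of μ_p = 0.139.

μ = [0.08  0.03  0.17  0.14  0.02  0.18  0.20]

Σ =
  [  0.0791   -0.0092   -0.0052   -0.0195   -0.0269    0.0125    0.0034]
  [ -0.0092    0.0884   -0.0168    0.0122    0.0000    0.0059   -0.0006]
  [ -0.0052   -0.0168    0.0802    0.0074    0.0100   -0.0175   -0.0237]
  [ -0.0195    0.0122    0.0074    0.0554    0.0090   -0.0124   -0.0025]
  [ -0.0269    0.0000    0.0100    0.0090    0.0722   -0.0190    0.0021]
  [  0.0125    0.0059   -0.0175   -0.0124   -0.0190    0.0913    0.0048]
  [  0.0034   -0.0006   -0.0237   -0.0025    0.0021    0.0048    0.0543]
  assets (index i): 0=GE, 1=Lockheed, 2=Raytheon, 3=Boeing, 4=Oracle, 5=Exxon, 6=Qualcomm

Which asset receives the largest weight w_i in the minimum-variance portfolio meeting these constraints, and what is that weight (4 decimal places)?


u=Σ⁻¹μ = [1.6549  0.7236  4.1931  3.1666  0.4889  2.7550  5.3011]
v=Σ⁻¹𝟙 = [24.5025  14.4159  23.9584  21.9655  20.6793  17.1686  26.1922]
a=μᵀu=2.876153  b=𝟙ᵀu=18.283156  c=𝟙ᵀv=148.882448  D=ac−b²=93.934885
λ₁=(c·0.139−b)/D = (148.882448·0.139−18.283156)/93.934885 = 0.025672
λ₂=(a−b·0.139)/D = (2.876153−18.283156·0.139)/93.934885 = 0.003564
w* = 0.025672·u + 0.003564·v:
  w_0 = 0.025672·1.6549 + 0.003564·24.5025 = 0.1298  (GE)
  w_1 = 0.025672·0.7236 + 0.003564·14.4159 = 0.0700  (Lockheed)
  w_2 = 0.025672·4.1931 + 0.003564·23.9584 = 0.1930  (Raytheon)
  w_3 = 0.025672·3.1666 + 0.003564·21.9655 = 0.1596  (Boeing)
  w_4 = 0.025672·0.4889 + 0.003564·20.6793 = 0.0863  (Oracle)
  w_5 = 0.025672·2.7550 + 0.003564·17.1686 = 0.1319  (Exxon)
  w_6 = 0.025672·5.3011 + 0.003564·26.1922 = 0.2294  (Qualcomm)
Σw_i=1.0000  μᵀw=0.1390
σ²=wᵀΣw=λ₁·μ_p+λ₂ = 0.025672·0.139 + 0.003564 = 0.007133 ≈ 0.0071

Qualcomm (0.2294)


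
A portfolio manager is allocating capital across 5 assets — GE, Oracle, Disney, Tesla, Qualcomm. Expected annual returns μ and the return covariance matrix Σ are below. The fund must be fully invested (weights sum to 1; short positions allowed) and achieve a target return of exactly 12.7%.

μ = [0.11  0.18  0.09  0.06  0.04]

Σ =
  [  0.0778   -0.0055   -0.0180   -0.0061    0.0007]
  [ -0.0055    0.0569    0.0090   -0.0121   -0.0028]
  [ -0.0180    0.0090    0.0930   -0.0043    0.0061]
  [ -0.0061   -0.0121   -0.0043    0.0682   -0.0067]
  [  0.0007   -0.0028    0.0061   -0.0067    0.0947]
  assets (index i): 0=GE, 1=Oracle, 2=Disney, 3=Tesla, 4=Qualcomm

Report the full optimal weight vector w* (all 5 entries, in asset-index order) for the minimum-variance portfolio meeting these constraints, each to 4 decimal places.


p=Σ⁻¹μ = [2.0531  3.6107  1.0625  1.8275  0.5748]
q=Σ⁻¹𝟙 = [18.9971  22.7750  12.4806  22.3557  11.8704]
a=μᵀp=1.104037  b=𝟙ᵀp=9.128594  c=𝟙ᵀq=88.478749  D=ac−b²=14.352562
λ₁=(c·0.127−b)/D = (88.478749·0.127−9.128594)/14.352562 = 0.146887
λ₂=(a−b·0.127)/D = (1.104037−9.128594·0.127)/14.352562 = -0.003853
w* = 0.146887·p + -0.003853·q:
  w_0 = 0.146887·2.0531 + -0.003853·18.9971 = 0.2284  (GE)
  w_1 = 0.146887·3.6107 + -0.003853·22.7750 = 0.4426  (Oracle)
  w_2 = 0.146887·1.0625 + -0.003853·12.4806 = 0.1080  (Disney)
  w_3 = 0.146887·1.8275 + -0.003853·22.3557 = 0.1823  (Tesla)
  w_4 = 0.146887·0.5748 + -0.003853·11.8704 = 0.0387  (Qualcomm)
Σw_i=1.0000  μᵀw=0.1270
σ²=wᵀΣw=λ₁·μ_p+λ₂ = 0.146887·0.127 + -0.003853 = 0.014802 ≈ 0.0148

0.2284  0.4426  0.1080  0.1823  0.0387


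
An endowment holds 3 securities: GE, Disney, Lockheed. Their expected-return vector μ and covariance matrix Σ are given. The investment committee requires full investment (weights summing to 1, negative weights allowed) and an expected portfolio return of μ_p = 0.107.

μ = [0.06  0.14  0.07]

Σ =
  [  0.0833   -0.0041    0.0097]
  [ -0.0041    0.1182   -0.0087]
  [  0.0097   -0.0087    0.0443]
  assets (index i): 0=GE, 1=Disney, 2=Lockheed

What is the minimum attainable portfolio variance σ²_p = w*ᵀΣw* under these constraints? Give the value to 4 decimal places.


0.0380

p=Σ⁻¹μ = [0.5863  1.3309  1.7131]
q=Σ⁻¹𝟙 = [9.9043  10.4568  22.4583]
a=μᵀp=0.341418  b=𝟙ᵀp=3.630292  c=𝟙ᵀq=42.819398  D=ac−b²=1.440287
λ₁=(c·0.107−b)/D = (42.819398·0.107−3.630292)/1.440287 = 0.660552
λ₂=(a−b·0.107)/D = (0.341418−3.630292·0.107)/1.440287 = -0.032649
w* = 0.660552·p + -0.032649·q:
  w_0 = 0.660552·0.5863 + -0.032649·9.9043 = 0.0639  (GE)
  w_1 = 0.660552·1.3309 + -0.032649·10.4568 = 0.5377  (Disney)
  w_2 = 0.660552·1.7131 + -0.032649·22.4583 = 0.3984  (Lockheed)
Σw_i=1.0000  μᵀw=0.1070
σ²=wᵀΣw=λ₁·μ_p+λ₂ = 0.660552·0.107 + -0.032649 = 0.038030 ≈ 0.0380


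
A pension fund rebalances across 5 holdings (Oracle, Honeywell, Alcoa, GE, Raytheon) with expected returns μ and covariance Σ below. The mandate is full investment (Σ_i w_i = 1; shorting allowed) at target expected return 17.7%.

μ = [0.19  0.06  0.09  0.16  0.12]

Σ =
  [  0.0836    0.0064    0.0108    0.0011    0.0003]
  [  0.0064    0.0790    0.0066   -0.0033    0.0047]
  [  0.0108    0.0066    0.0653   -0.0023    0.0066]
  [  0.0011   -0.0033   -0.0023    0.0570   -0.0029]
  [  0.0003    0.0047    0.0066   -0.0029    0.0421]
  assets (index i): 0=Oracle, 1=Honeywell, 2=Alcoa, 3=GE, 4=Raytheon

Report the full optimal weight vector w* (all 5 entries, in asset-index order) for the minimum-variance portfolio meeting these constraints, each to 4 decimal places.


0.4269  -0.1374  -0.0495  0.4348  0.3252

u=Σ⁻¹μ = [2.0833  0.4777  0.8009  2.9724  2.8614]
v=Σ⁻¹𝟙 = [9.3825  10.4667  11.1575  19.5441  22.1147]
a=μᵀu=1.315517  b=𝟙ᵀu=9.195680  c=𝟙ᵀv=72.665538  D=ac−b²=11.032206
λ₁=(c·0.177−b)/D = (72.665538·0.177−9.195680)/11.032206 = 0.332311
λ₂=(a−b·0.177)/D = (1.315517−9.195680·0.177)/11.032206 = -0.028292
w* = 0.332311·u + -0.028292·v:
  w_0 = 0.332311·2.0833 + -0.028292·9.3825 = 0.4269  (Oracle)
  w_1 = 0.332311·0.4777 + -0.028292·10.4667 = -0.1374  (Honeywell)
  w_2 = 0.332311·0.8009 + -0.028292·11.1575 = -0.0495  (Alcoa)
  w_3 = 0.332311·2.9724 + -0.028292·19.5441 = 0.4348  (GE)
  w_4 = 0.332311·2.8614 + -0.028292·22.1147 = 0.3252  (Raytheon)
Σw_i=1.0000  μᵀw=0.1770
σ²=wᵀΣw=λ₁·μ_p+λ₂ = 0.332311·0.177 + -0.028292 = 0.030527 ≈ 0.0305


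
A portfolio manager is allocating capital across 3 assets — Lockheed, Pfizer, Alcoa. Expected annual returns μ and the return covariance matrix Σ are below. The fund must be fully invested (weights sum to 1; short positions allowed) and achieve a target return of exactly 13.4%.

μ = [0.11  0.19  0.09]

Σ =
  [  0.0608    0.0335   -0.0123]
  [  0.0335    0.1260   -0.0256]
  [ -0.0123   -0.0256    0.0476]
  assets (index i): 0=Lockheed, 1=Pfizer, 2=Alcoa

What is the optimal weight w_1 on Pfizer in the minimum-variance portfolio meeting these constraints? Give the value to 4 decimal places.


p=Σ⁻¹μ = [1.4878  1.7678  3.2260]
q=Σ⁻¹𝟙 = [17.3896  9.5365  30.6308]
a=μᵀp=0.789877  b=𝟙ᵀp=6.481558  c=𝟙ᵀq=57.556864  D=ac−b²=3.452227
λ₁=(c·0.134−b)/D = (57.556864·0.134−6.481558)/3.452227 = 0.356599
λ₂=(a−b·0.134)/D = (0.789877−6.481558·0.134)/3.452227 = -0.022783
w* = 0.356599·p + -0.022783·q:
  w_0 = 0.356599·1.4878 + -0.022783·17.3896 = 0.1344  (Lockheed)
  w_1 = 0.356599·1.7678 + -0.022783·9.5365 = 0.4131  (Pfizer)
  w_2 = 0.356599·3.2260 + -0.022783·30.6308 = 0.4525  (Alcoa)
Σw_i=1.0000  μᵀw=0.1340
σ²=wᵀΣw=λ₁·μ_p+λ₂ = 0.356599·0.134 + -0.022783 = 0.025001 ≈ 0.0250

0.4131


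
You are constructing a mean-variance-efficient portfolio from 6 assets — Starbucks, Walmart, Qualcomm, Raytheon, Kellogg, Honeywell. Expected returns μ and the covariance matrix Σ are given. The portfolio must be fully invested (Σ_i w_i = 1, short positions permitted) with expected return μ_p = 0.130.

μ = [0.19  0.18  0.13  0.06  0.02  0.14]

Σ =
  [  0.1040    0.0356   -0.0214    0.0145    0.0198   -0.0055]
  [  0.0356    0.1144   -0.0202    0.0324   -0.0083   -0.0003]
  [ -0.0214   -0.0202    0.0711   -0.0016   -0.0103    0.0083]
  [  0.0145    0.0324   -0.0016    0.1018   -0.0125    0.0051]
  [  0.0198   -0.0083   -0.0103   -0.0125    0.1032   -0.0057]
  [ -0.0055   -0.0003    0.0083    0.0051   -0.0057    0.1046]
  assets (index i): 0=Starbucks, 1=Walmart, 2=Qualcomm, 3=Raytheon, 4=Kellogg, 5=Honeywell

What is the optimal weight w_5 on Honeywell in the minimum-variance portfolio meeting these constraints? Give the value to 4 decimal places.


0.1462

u=Σ⁻¹μ = [1.8990  1.5306  2.7254  -0.1542  0.2749  1.2489]
v=Σ⁻¹𝟙 = [7.8473  8.6270  19.7938  7.3342  12.2246  8.7355]
a=μᵀu=1.161713  b=𝟙ᵀu=7.524557  c=𝟙ᵀv=64.562409  D=ac−b²=18.384016
λ₁=(c·0.130−b)/D = (64.562409·0.130−7.524557)/18.384016 = 0.047245
λ₂=(a−b·0.130)/D = (1.161713−7.524557·0.130)/18.384016 = 0.009983
w* = 0.047245·u + 0.009983·v:
  w_0 = 0.047245·1.8990 + 0.009983·7.8473 = 0.1681  (Starbucks)
  w_1 = 0.047245·1.5306 + 0.009983·8.6270 = 0.1584  (Walmart)
  w_2 = 0.047245·2.7254 + 0.009983·19.7938 = 0.3264  (Qualcomm)
  w_3 = 0.047245·-0.1542 + 0.009983·7.3342 = 0.0659  (Raytheon)
  w_4 = 0.047245·0.2749 + 0.009983·12.2246 = 0.1350  (Kellogg)
  w_5 = 0.047245·1.2489 + 0.009983·8.7355 = 0.1462  (Honeywell)
Σw_i=1.0000  μᵀw=0.1300
σ²=wᵀΣw=λ₁·μ_p+λ₂ = 0.047245·0.130 + 0.009983 = 0.016124 ≈ 0.0161


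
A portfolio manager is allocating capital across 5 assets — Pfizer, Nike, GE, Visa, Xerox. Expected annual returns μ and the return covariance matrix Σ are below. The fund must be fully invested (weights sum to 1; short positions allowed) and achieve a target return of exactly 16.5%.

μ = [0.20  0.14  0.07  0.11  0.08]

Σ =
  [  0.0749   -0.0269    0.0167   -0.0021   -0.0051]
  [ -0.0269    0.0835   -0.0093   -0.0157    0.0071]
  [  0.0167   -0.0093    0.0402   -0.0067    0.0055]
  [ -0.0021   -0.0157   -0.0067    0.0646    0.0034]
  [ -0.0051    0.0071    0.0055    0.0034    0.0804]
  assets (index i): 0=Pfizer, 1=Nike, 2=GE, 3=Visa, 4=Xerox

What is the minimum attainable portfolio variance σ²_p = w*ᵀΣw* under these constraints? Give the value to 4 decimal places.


0.0182

p=Σ⁻¹μ = [3.7501  3.4977  1.3579  2.7780  0.7137]
q=Σ⁻¹𝟙 = [17.5479  24.3583  26.0827  24.2232  8.5913]
a=μᵀp=1.697425  b=𝟙ᵀp=12.097387  c=𝟙ᵀq=100.803373  D=ac−b²=24.759372
λ₁=(c·0.165−b)/D = (100.803373·0.165−12.097387)/24.759372 = 0.183170
λ₂=(a−b·0.165)/D = (1.697425−12.097387·0.165)/24.759372 = -0.012062
w* = 0.183170·p + -0.012062·q:
  w_0 = 0.183170·3.7501 + -0.012062·17.5479 = 0.4752  (Pfizer)
  w_1 = 0.183170·3.4977 + -0.012062·24.3583 = 0.3469  (Nike)
  w_2 = 0.183170·1.3579 + -0.012062·26.0827 = -0.0659  (GE)
  w_3 = 0.183170·2.7780 + -0.012062·24.2232 = 0.2167  (Visa)
  w_4 = 0.183170·0.7137 + -0.012062·8.5913 = 0.0271  (Xerox)
Σw_i=1.0000  μᵀw=0.1650
σ²=wᵀΣw=λ₁·μ_p+λ₂ = 0.183170·0.165 + -0.012062 = 0.018161 ≈ 0.0182


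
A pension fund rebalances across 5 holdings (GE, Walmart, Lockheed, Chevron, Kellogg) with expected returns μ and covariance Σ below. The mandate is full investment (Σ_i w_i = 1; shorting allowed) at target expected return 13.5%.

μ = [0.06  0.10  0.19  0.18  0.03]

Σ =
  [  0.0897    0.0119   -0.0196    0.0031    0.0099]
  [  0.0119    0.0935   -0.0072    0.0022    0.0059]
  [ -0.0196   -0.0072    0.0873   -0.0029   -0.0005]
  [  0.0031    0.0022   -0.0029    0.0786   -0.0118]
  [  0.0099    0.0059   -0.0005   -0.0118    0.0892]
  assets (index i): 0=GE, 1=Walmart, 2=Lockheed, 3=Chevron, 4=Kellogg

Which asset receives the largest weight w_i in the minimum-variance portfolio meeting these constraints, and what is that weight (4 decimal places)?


Lockheed (0.3006)

x=Σ⁻¹μ = [0.9509  1.0583  2.5594  2.3912  0.4915]
y=Σ⁻¹𝟙 = [11.5220  9.3631  15.3524  14.2669  11.2860]
a=μᵀx=1.094325  b=𝟙ᵀx=7.451213  c=𝟙ᵀy=61.790494  D=ac−b²=12.098323
λ₁=(c·0.135−b)/D = (61.790494·0.135−7.451213)/12.098323 = 0.073606
λ₂=(a−b·0.135)/D = (1.094325−7.451213·0.135)/12.098323 = 0.007308
w* = 0.073606·x + 0.007308·y:
  w_0 = 0.073606·0.9509 + 0.007308·11.5220 = 0.1542  (GE)
  w_1 = 0.073606·1.0583 + 0.007308·9.3631 = 0.1463  (Walmart)
  w_2 = 0.073606·2.5594 + 0.007308·15.3524 = 0.3006  (Lockheed)
  w_3 = 0.073606·2.3912 + 0.007308·14.2669 = 0.2803  (Chevron)
  w_4 = 0.073606·0.4915 + 0.007308·11.2860 = 0.1186  (Kellogg)
Σw_i=1.0000  μᵀw=0.1350
σ²=wᵀΣw=λ₁·μ_p+λ₂ = 0.073606·0.135 + 0.007308 = 0.017244 ≈ 0.0172


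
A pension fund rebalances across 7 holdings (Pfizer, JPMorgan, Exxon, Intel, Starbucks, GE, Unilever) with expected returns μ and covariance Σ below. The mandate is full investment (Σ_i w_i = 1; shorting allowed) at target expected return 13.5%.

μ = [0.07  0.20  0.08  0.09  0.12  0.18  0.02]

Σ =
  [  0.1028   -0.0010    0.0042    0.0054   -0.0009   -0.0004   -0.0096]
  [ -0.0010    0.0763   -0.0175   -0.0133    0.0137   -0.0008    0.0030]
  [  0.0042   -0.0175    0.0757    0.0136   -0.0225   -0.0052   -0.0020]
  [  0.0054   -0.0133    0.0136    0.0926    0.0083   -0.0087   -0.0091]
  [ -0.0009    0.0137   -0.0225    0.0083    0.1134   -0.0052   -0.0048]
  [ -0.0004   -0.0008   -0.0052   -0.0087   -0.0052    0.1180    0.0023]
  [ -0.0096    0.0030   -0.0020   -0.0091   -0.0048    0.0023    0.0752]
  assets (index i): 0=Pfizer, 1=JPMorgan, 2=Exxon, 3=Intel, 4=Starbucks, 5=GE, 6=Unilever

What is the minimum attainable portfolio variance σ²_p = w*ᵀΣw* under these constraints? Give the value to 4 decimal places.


p=Σ⁻¹μ = [0.6242  3.0979  1.9804  1.2002  1.0933  1.7640  0.4358]
q=Σ⁻¹𝟙 = [10.1652  17.0949  18.9267  11.4777  10.9141  10.4708  16.1823]
a=μᵀp=1.387148  b=𝟙ᵀp=10.195750  c=𝟙ᵀq=95.231632  D=ac−b²=28.147017
λ₁=(c·0.135−b)/D = (95.231632·0.135−10.195750)/28.147017 = 0.094522
λ₂=(a−b·0.135)/D = (1.387148−10.195750·0.135)/28.147017 = 0.000381
w* = 0.094522·p + 0.000381·q:
  w_0 = 0.094522·0.6242 + 0.000381·10.1652 = 0.0629  (Pfizer)
  w_1 = 0.094522·3.0979 + 0.000381·17.0949 = 0.2993  (JPMorgan)
  w_2 = 0.094522·1.9804 + 0.000381·18.9267 = 0.1944  (Exxon)
  w_3 = 0.094522·1.2002 + 0.000381·11.4777 = 0.1178  (Intel)
  w_4 = 0.094522·1.0933 + 0.000381·10.9141 = 0.1075  (Starbucks)
  w_5 = 0.094522·1.7640 + 0.000381·10.4708 = 0.1707  (GE)
  w_6 = 0.094522·0.4358 + 0.000381·16.1823 = 0.0474  (Unilever)
Σw_i=1.0000  μᵀw=0.1350
σ²=wᵀΣw=λ₁·μ_p+λ₂ = 0.094522·0.135 + 0.000381 = 0.013141 ≈ 0.0131

0.0131


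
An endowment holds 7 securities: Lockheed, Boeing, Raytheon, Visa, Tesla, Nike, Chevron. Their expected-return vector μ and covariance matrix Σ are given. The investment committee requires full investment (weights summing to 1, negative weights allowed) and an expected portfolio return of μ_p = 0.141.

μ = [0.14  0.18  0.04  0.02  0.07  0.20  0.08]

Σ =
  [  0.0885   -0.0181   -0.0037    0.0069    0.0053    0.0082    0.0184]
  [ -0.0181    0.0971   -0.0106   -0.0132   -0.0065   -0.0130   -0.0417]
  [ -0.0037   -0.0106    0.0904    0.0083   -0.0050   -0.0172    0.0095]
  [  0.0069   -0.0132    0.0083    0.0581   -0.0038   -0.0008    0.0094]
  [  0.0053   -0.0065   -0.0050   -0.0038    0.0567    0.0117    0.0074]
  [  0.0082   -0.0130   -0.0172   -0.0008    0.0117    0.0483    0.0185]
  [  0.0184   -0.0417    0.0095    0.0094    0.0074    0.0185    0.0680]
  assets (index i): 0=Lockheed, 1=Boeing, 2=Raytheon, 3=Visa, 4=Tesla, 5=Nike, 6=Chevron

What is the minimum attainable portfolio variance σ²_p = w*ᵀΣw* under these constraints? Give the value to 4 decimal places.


p=Σ⁻¹μ = [1.6037  3.6612  1.6953  0.6365  0.5284  4.8474  1.2866]
q=Σ⁻¹𝟙 = [9.7482  27.4777  16.4393  18.6759  15.8055  22.5837  16.1760]
a=μᵀp=2.073461  b=𝟙ᵀp=14.259024  c=𝟙ᵀq=126.906316  D=ac−b²=59.815529
λ₁=(c·0.141−b)/D = (126.906316·0.141−14.259024)/59.815529 = 0.060766
λ₂=(a−b·0.141)/D = (2.073461−14.259024·0.141)/59.815529 = 0.001052
w* = 0.060766·p + 0.001052·q:
  w_0 = 0.060766·1.6037 + 0.001052·9.7482 = 0.1077  (Lockheed)
  w_1 = 0.060766·3.6612 + 0.001052·27.4777 = 0.2514  (Boeing)
  w_2 = 0.060766·1.6953 + 0.001052·16.4393 = 0.1203  (Raytheon)
  w_3 = 0.060766·0.6365 + 0.001052·18.6759 = 0.0583  (Visa)
  w_4 = 0.060766·0.5284 + 0.001052·15.8055 = 0.0487  (Tesla)
  w_5 = 0.060766·4.8474 + 0.001052·22.5837 = 0.3183  (Nike)
  w_6 = 0.060766·1.2866 + 0.001052·16.1760 = 0.0952  (Chevron)
Σw_i=1.0000  μᵀw=0.1410
σ²=wᵀΣw=λ₁·μ_p+λ₂ = 0.060766·0.141 + 0.001052 = 0.009620 ≈ 0.0096

0.0096


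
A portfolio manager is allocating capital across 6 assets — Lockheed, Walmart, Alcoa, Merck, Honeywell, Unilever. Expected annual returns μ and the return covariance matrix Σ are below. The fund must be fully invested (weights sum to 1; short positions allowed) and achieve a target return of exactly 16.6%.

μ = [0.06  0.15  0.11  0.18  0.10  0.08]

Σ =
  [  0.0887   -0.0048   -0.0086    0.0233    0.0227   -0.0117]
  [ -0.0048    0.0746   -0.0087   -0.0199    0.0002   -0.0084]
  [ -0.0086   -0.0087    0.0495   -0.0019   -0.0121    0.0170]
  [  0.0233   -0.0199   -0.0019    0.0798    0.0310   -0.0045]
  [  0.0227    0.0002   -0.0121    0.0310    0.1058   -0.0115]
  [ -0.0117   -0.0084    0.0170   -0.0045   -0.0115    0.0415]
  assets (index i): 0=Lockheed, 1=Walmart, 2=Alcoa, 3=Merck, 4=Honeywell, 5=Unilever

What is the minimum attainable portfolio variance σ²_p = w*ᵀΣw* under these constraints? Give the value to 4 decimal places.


0.0231

u=Σ⁻¹μ = [0.4834  3.3522  2.3615  2.9440  0.4848  2.2287]
v=Σ⁻¹𝟙 = [12.4846  23.2328  19.2768  13.6163  8.0002  28.1156]
a=μᵀu=1.548303  b=𝟙ᵀu=11.854655  c=𝟙ᵀv=104.726375  D=ac−b²=21.615353
λ₁=(c·0.166−b)/D = (104.726375·0.166−11.854655)/21.615353 = 0.255833
λ₂=(a−b·0.166)/D = (1.548303−11.854655·0.166)/21.615353 = -0.019411
w* = 0.255833·u + -0.019411·v:
  w_0 = 0.255833·0.4834 + -0.019411·12.4846 = -0.1187  (Lockheed)
  w_1 = 0.255833·3.3522 + -0.019411·23.2328 = 0.4066  (Walmart)
  w_2 = 0.255833·2.3615 + -0.019411·19.2768 = 0.2300  (Alcoa)
  w_3 = 0.255833·2.9440 + -0.019411·13.6163 = 0.4889  (Merck)
  w_4 = 0.255833·0.4848 + -0.019411·8.0002 = -0.0312  (Honeywell)
  w_5 = 0.255833·2.2287 + -0.019411·28.1156 = 0.0244  (Unilever)
Σw_i=1.0000  μᵀw=0.1660
σ²=wᵀΣw=λ₁·μ_p+λ₂ = 0.255833·0.166 + -0.019411 = 0.023058 ≈ 0.0231


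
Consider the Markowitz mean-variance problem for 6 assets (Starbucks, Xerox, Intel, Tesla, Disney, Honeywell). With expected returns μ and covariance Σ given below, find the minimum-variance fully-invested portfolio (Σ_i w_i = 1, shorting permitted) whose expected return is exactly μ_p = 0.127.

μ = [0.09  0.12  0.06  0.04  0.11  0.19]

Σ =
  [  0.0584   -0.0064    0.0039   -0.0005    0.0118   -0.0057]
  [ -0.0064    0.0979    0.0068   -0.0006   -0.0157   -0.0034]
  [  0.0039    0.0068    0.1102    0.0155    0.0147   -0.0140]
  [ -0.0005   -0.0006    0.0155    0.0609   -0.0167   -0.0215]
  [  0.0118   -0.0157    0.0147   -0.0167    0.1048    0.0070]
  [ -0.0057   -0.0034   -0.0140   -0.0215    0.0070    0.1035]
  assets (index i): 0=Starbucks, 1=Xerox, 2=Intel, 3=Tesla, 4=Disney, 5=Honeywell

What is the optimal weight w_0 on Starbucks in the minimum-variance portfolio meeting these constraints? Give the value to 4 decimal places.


p=Σ⁻¹μ = [1.6983  1.5986  0.2733  1.7551  1.1854  2.3032]
q=Σ⁻¹𝟙 = [17.7009  13.6400  4.6379  24.3871  11.7604  15.9826]
a=μᵀp=0.999287  b=𝟙ᵀp=8.813974  c=𝟙ᵀq=88.108814  D=ac−b²=10.359871
λ₁=(c·0.127−b)/D = (88.108814·0.127−8.813974)/10.359871 = 0.229332
λ₂=(a−b·0.127)/D = (0.999287−8.813974·0.127)/10.359871 = -0.011592
w* = 0.229332·p + -0.011592·q:
  w_0 = 0.229332·1.6983 + -0.011592·17.7009 = 0.1843  (Starbucks)
  w_1 = 0.229332·1.5986 + -0.011592·13.6400 = 0.2085  (Xerox)
  w_2 = 0.229332·0.2733 + -0.011592·4.6379 = 0.0089  (Intel)
  w_3 = 0.229332·1.7551 + -0.011592·24.3871 = 0.1198  (Tesla)
  w_4 = 0.229332·1.1854 + -0.011592·11.7604 = 0.1355  (Disney)
  w_5 = 0.229332·2.3032 + -0.011592·15.9826 = 0.3429  (Honeywell)
Σw_i=1.0000  μᵀw=0.1270
σ²=wᵀΣw=λ₁·μ_p+λ₂ = 0.229332·0.127 + -0.011592 = 0.017534 ≈ 0.0175

0.1843


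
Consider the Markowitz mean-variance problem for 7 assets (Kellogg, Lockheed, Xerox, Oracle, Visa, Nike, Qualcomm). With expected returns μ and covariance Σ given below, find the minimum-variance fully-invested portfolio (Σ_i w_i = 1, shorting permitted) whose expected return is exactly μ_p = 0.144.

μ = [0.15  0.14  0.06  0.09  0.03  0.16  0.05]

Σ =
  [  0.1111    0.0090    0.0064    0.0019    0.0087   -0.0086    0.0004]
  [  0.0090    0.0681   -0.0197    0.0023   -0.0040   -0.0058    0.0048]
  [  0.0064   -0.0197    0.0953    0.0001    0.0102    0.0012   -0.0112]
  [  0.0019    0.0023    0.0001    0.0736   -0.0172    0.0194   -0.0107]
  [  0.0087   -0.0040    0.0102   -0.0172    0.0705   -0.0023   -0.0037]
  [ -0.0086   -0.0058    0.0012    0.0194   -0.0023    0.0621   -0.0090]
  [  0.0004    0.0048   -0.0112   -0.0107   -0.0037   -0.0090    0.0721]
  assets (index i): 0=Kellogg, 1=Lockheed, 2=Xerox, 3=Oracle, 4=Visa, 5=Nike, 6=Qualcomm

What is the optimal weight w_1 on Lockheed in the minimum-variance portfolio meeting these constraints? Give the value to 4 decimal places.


0.3008

x=Σ⁻¹μ = [1.2639  2.3792  1.0780  0.6424  0.5637  2.9452  1.1874]
y=Σ⁻¹𝟙 = [6.2912  18.5108  14.1278  15.3759  17.7838  17.2041  20.1390]
a=μᵀx=1.192674  b=𝟙ᵀx=10.059806  c=𝟙ᵀy=109.432552  D=ac−b²=29.317676
λ₁=(c·0.144−b)/D = (109.432552·0.144−10.059806)/29.317676 = 0.194370
λ₂=(a−b·0.144)/D = (1.192674−10.059806·0.144)/29.317676 = -0.008730
w* = 0.194370·x + -0.008730·y:
  w_0 = 0.194370·1.2639 + -0.008730·6.2912 = 0.1907  (Kellogg)
  w_1 = 0.194370·2.3792 + -0.008730·18.5108 = 0.3008  (Lockheed)
  w_2 = 0.194370·1.0780 + -0.008730·14.1278 = 0.0862  (Xerox)
  w_3 = 0.194370·0.6424 + -0.008730·15.3759 = -0.0094  (Oracle)
  w_4 = 0.194370·0.5637 + -0.008730·17.7838 = -0.0457  (Visa)
  w_5 = 0.194370·2.9452 + -0.008730·17.2041 = 0.4223  (Nike)
  w_6 = 0.194370·1.1874 + -0.008730·20.1390 = 0.0550  (Qualcomm)
Σw_i=1.0000  μᵀw=0.1440
σ²=wᵀΣw=λ₁·μ_p+λ₂ = 0.194370·0.144 + -0.008730 = 0.019259 ≈ 0.0193


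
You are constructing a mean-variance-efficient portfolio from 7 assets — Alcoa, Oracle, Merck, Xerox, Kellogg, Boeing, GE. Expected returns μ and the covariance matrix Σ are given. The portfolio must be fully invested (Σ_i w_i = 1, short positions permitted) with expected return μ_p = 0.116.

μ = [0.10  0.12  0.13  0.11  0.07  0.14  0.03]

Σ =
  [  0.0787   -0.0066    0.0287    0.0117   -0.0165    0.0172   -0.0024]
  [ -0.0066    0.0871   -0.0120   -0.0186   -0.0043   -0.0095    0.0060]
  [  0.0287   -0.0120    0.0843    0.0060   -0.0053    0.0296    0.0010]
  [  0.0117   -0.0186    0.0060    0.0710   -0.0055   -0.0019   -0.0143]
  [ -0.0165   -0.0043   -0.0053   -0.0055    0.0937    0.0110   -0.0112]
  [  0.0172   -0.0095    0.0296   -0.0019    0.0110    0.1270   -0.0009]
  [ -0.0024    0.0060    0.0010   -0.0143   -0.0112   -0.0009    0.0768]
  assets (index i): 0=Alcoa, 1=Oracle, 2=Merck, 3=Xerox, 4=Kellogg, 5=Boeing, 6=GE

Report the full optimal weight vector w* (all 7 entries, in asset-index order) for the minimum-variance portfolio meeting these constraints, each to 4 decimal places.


u=Σ⁻¹μ = [0.7851  2.1555  1.2076  2.1600  1.1815  0.8116  0.8150]
v=Σ⁻¹𝟙 = [11.0440  18.1299  8.3143  21.4355  16.8073  4.7916  18.3398]
a=μᵀu=0.952531  b=𝟙ᵀu=9.116265  c=𝟙ᵀv=98.862243  D=ac−b²=11.063102
λ₁=(c·0.116−b)/D = (98.862243·0.116−9.116265)/11.063102 = 0.212576
λ₂=(a−b·0.116)/D = (0.952531−9.116265·0.116)/11.063102 = -0.009487
w* = 0.212576·u + -0.009487·v:
  w_0 = 0.212576·0.7851 + -0.009487·11.0440 = 0.0621  (Alcoa)
  w_1 = 0.212576·2.1555 + -0.009487·18.1299 = 0.2862  (Oracle)
  w_2 = 0.212576·1.2076 + -0.009487·8.3143 = 0.1778  (Merck)
  w_3 = 0.212576·2.1600 + -0.009487·21.4355 = 0.2558  (Xerox)
  w_4 = 0.212576·1.1815 + -0.009487·16.8073 = 0.0917  (Kellogg)
  w_5 = 0.212576·0.8116 + -0.009487·4.7916 = 0.1271  (Boeing)
  w_6 = 0.212576·0.8150 + -0.009487·18.3398 = -0.0007  (GE)
Σw_i=1.0000  μᵀw=0.1160
σ²=wᵀΣw=λ₁·μ_p+λ₂ = 0.212576·0.116 + -0.009487 = 0.015172 ≈ 0.0152

0.0621  0.2862  0.1778  0.2558  0.0917  0.1271  -0.0007


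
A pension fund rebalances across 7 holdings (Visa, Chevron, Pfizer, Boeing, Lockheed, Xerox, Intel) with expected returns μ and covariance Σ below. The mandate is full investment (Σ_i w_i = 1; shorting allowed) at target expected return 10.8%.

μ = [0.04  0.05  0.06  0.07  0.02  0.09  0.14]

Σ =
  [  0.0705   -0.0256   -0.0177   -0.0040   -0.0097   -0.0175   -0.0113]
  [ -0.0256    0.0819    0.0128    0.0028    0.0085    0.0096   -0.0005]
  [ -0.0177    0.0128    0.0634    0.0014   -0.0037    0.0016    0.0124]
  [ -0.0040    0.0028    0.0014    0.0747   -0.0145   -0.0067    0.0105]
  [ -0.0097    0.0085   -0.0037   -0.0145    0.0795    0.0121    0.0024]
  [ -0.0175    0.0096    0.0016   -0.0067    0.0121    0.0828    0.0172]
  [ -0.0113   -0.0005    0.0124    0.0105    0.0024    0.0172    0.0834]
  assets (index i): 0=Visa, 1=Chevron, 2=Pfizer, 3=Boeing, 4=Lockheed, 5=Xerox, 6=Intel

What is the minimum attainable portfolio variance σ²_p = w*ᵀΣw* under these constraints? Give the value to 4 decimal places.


0.0303

x=Σ⁻¹μ = [1.6967  0.8037  0.9545  0.9499  0.3862  1.0589  1.4224]
y=Σ⁻¹𝟙 = [33.0211  15.3568  20.5819  17.6123  16.7335  14.2244  7.8639]
a=μᵀx=0.533971  b=𝟙ᵀx=7.272273  c=𝟙ᵀy=125.393898  D=ac−b²=14.070765
λ₁=(c·0.108−b)/D = (125.393898·0.108−7.272273)/14.070765 = 0.445624
λ₂=(a−b·0.108)/D = (0.533971−7.272273·0.108)/14.070765 = -0.017869
w* = 0.445624·x + -0.017869·y:
  w_0 = 0.445624·1.6967 + -0.017869·33.0211 = 0.1660  (Visa)
  w_1 = 0.445624·0.8037 + -0.017869·15.3568 = 0.0837  (Chevron)
  w_2 = 0.445624·0.9545 + -0.017869·20.5819 = 0.0575  (Pfizer)
  w_3 = 0.445624·0.9499 + -0.017869·17.6123 = 0.1086  (Boeing)
  w_4 = 0.445624·0.3862 + -0.017869·16.7335 = -0.1269  (Lockheed)
  w_5 = 0.445624·1.0589 + -0.017869·14.2244 = 0.2177  (Xerox)
  w_6 = 0.445624·1.4224 + -0.017869·7.8639 = 0.4933  (Intel)
Σw_i=1.0000  μᵀw=0.1080
σ²=wᵀΣw=λ₁·μ_p+λ₂ = 0.445624·0.108 + -0.017869 = 0.030258 ≈ 0.0303


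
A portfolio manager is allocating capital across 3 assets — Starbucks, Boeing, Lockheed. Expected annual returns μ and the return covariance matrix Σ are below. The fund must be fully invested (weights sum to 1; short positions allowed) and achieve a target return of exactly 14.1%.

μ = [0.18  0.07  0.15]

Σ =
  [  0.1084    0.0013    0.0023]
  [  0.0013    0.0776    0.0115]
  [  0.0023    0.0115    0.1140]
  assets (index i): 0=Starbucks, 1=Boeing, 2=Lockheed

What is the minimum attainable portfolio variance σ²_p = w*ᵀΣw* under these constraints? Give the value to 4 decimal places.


0.0385

x=Σ⁻¹μ = [1.6264  0.6951  1.2129]
y=Σ⁻¹𝟙 = [8.9281  11.6377  7.4178]
a=μᵀx=0.523344  b=𝟙ᵀx=3.534379  c=𝟙ᵀy=27.983693  D=ac−b²=2.153272
λ₁=(c·0.141−b)/D = (27.983693·0.141−3.534379)/2.153272 = 0.191022
λ₂=(a−b·0.141)/D = (0.523344−3.534379·0.141)/2.153272 = 0.011609
w* = 0.191022·x + 0.011609·y:
  w_0 = 0.191022·1.6264 + 0.011609·8.9281 = 0.4143  (Starbucks)
  w_1 = 0.191022·0.6951 + 0.011609·11.6377 = 0.2679  (Boeing)
  w_2 = 0.191022·1.2129 + 0.011609·7.4178 = 0.3178  (Lockheed)
Σw_i=1.0000  μᵀw=0.1410
σ²=wᵀΣw=λ₁·μ_p+λ₂ = 0.191022·0.141 + 0.011609 = 0.038543 ≈ 0.0385


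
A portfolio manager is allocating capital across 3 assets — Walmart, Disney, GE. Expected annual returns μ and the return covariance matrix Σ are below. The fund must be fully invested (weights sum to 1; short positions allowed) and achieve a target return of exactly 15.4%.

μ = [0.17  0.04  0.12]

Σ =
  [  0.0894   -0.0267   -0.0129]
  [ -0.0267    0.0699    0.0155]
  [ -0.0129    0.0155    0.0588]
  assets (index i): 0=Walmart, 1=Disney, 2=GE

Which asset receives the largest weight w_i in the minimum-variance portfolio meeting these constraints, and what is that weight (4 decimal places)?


p=Σ⁻¹μ = [2.5445  1.0279  2.3281]
q=Σ⁻¹𝟙 = [18.8976  17.8791  16.4397]
a=μᵀp=0.753052  b=𝟙ᵀp=5.900515  c=𝟙ᵀq=53.216379  D=ac−b²=5.258605
λ₁=(c·0.154−b)/D = (53.216379·0.154−5.900515)/5.258605 = 0.436391
λ₂=(a−b·0.154)/D = (0.753052−5.900515·0.154)/5.258605 = -0.029595
w* = 0.436391·p + -0.029595·q:
  w_0 = 0.436391·2.5445 + -0.029595·18.8976 = 0.5511  (Walmart)
  w_1 = 0.436391·1.0279 + -0.029595·17.8791 = -0.0805  (Disney)
  w_2 = 0.436391·2.3281 + -0.029595·16.4397 = 0.5294  (GE)
Σw_i=1.0000  μᵀw=0.1540
σ²=wᵀΣw=λ₁·μ_p+λ₂ = 0.436391·0.154 + -0.029595 = 0.037609 ≈ 0.0376

Walmart (0.5511)


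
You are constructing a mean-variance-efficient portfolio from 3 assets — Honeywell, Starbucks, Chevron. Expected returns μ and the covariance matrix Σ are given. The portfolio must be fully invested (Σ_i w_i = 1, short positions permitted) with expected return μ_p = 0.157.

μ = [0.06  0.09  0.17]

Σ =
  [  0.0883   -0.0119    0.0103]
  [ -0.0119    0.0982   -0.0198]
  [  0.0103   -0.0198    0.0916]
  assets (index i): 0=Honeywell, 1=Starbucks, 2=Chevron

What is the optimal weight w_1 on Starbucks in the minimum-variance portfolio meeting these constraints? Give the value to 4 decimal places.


x=Σ⁻¹μ = [0.6261  1.4140  2.0911]
y=Σ⁻¹𝟙 = [11.7570  14.1598  12.6557]
a=μᵀx=0.520322  b=𝟙ᵀx=4.131282  c=𝟙ᵀy=38.572601  D=ac−b²=3.002687
λ₁=(c·0.157−b)/D = (38.572601·0.157−4.131282)/3.002687 = 0.640965
λ₂=(a−b·0.157)/D = (0.520322−4.131282·0.157)/3.002687 = -0.042725
w* = 0.640965·x + -0.042725·y:
  w_0 = 0.640965·0.6261 + -0.042725·11.7570 = -0.1010  (Honeywell)
  w_1 = 0.640965·1.4140 + -0.042725·14.1598 = 0.3014  (Starbucks)
  w_2 = 0.640965·2.0911 + -0.042725·12.6557 = 0.7996  (Chevron)
Σw_i=1.0000  μᵀw=0.1570
σ²=wᵀΣw=λ₁·μ_p+λ₂ = 0.640965·0.157 + -0.042725 = 0.057907 ≈ 0.0579

0.3014


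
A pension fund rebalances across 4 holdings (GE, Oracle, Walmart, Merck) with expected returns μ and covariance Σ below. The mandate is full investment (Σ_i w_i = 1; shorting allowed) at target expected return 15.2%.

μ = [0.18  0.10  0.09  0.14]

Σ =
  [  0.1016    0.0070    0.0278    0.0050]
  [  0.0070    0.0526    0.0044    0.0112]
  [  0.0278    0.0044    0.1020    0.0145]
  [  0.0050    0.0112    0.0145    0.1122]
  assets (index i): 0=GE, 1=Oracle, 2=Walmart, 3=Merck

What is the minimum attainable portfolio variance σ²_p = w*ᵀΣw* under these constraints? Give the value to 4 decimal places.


u=Σ⁻¹μ = [1.5523  1.4604  0.2541  1.0000]
v=Σ⁻¹𝟙 = [6.6641  16.2762  6.4095  6.1626]
a=μᵀu=0.588319  b=𝟙ᵀu=4.266776  c=𝟙ᵀv=35.512387  D=ac−b²=2.687221
λ₁=(c·0.152−b)/D = (35.512387·0.152−4.266776)/2.687221 = 0.420921
λ₂=(a−b·0.152)/D = (0.588319−4.266776·0.152)/2.687221 = -0.022414
w* = 0.420921·u + -0.022414·v:
  w_0 = 0.420921·1.5523 + -0.022414·6.6641 = 0.5040  (GE)
  w_1 = 0.420921·1.4604 + -0.022414·16.2762 = 0.2499  (Oracle)
  w_2 = 0.420921·0.2541 + -0.022414·6.4095 = -0.0367  (Walmart)
  w_3 = 0.420921·1.0000 + -0.022414·6.1626 = 0.2828  (Merck)
Σw_i=1.0000  μᵀw=0.1520
σ²=wᵀΣw=λ₁·μ_p+λ₂ = 0.420921·0.152 + -0.022414 = 0.041566 ≈ 0.0416

0.0416


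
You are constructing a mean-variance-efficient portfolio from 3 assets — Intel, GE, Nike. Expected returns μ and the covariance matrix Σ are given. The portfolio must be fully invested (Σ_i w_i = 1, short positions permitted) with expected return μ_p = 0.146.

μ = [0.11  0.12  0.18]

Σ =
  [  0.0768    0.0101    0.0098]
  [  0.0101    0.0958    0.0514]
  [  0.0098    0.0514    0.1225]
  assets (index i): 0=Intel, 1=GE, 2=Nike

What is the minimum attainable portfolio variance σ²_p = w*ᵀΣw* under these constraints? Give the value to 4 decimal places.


0.0537

g=Σ⁻¹μ = [1.2182  0.5008  1.1618]
h=Σ⁻¹𝟙 = [11.5603  6.8862  4.3490]
a=μᵀg=0.403222  b=𝟙ᵀg=2.880804  c=𝟙ᵀh=22.795534  D=ac−b²=0.892625
λ₁=(c·0.146−b)/D = (22.795534·0.146−2.880804)/0.892625 = 0.501156
λ₂=(a−b·0.146)/D = (0.403222−2.880804·0.146)/0.892625 = -0.019466
w* = 0.501156·g + -0.019466·h:
  w_0 = 0.501156·1.2182 + -0.019466·11.5603 = 0.3855  (Intel)
  w_1 = 0.501156·0.5008 + -0.019466·6.8862 = 0.1170  (GE)
  w_2 = 0.501156·1.1618 + -0.019466·4.3490 = 0.4976  (Nike)
Σw_i=1.0000  μᵀw=0.1460
σ²=wᵀΣw=λ₁·μ_p+λ₂ = 0.501156·0.146 + -0.019466 = 0.053703 ≈ 0.0537


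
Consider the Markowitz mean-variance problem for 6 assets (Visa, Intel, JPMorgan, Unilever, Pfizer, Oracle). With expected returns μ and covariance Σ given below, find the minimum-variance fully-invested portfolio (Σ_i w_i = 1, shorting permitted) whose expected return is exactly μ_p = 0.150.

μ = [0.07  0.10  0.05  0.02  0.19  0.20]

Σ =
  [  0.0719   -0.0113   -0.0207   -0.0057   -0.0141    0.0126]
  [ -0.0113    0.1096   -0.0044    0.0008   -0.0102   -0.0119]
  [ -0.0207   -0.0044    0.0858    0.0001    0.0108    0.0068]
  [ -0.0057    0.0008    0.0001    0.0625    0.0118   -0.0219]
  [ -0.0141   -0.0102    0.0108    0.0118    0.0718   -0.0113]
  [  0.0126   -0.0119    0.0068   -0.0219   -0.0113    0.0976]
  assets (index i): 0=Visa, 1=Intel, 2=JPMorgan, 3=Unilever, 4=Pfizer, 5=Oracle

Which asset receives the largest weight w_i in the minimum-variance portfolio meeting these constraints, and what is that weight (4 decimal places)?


u=Σ⁻¹μ = [1.6418  1.6922  0.4291  0.6989  3.4338  2.5680]
v=Σ⁻¹𝟙 = [22.9164  15.1317  14.5885  19.6790  17.4390  14.5507]
a=μᵀu=1.485614  b=𝟙ᵀu=10.463877  c=𝟙ᵀv=104.305399  D=ac−b²=45.464819
λ₁=(c·0.150−b)/D = (104.305399·0.150−10.463877)/45.464819 = 0.113977
λ₂=(a−b·0.150)/D = (1.485614−10.463877·0.150)/45.464819 = -0.001847
w* = 0.113977·u + -0.001847·v:
  w_0 = 0.113977·1.6418 + -0.001847·22.9164 = 0.1448  (Visa)
  w_1 = 0.113977·1.6922 + -0.001847·15.1317 = 0.1649  (Intel)
  w_2 = 0.113977·0.4291 + -0.001847·14.5885 = 0.0220  (JPMorgan)
  w_3 = 0.113977·0.6989 + -0.001847·19.6790 = 0.0433  (Unilever)
  w_4 = 0.113977·3.4338 + -0.001847·17.4390 = 0.3592  (Pfizer)
  w_5 = 0.113977·2.5680 + -0.001847·14.5507 = 0.2658  (Oracle)
Σw_i=1.0000  μᵀw=0.1500
σ²=wᵀΣw=λ₁·μ_p+λ₂ = 0.113977·0.150 + -0.001847 = 0.015250 ≈ 0.0152

Pfizer (0.3592)


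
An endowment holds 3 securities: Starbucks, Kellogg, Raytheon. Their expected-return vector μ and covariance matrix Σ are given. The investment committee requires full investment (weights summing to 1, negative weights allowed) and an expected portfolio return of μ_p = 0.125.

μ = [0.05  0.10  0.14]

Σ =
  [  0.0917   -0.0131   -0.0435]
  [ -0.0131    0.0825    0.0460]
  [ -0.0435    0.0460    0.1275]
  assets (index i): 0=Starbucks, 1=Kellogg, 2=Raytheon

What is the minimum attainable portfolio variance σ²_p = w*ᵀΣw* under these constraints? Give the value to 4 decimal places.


0.0779

g=Σ⁻¹μ = [1.2483  0.7018  1.2707]
h=Σ⁻¹𝟙 = [17.1453  9.0243  10.4369]
a=μᵀg=0.310499  b=𝟙ᵀg=3.220859  c=𝟙ᵀh=36.606482  D=ac−b²=0.992360
λ₁=(c·0.125−b)/D = (36.606482·0.125−3.220859)/0.992360 = 1.365383
λ₂=(a−b·0.125)/D = (0.310499−3.220859·0.125)/0.992360 = -0.092817
w* = 1.365383·g + -0.092817·h:
  w_0 = 1.365383·1.2483 + -0.092817·17.1453 = 0.1131  (Starbucks)
  w_1 = 1.365383·0.7018 + -0.092817·9.0243 = 0.1206  (Kellogg)
  w_2 = 1.365383·1.2707 + -0.092817·10.4369 = 0.7663  (Raytheon)
Σw_i=1.0000  μᵀw=0.1250
σ²=wᵀΣw=λ₁·μ_p+λ₂ = 1.365383·0.125 + -0.092817 = 0.077856 ≈ 0.0779


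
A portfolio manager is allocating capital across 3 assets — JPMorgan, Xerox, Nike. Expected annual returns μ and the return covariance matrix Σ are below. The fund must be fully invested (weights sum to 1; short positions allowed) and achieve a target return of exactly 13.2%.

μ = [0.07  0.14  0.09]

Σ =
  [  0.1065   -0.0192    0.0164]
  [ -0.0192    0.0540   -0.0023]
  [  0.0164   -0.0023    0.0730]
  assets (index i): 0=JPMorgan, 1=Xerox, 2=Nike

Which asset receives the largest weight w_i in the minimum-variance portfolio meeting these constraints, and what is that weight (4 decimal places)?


Xerox (0.8584)

x=Σ⁻¹μ = [1.0303  3.0056  1.0961]
y=Σ⁻¹𝟙 = [11.7571  23.2009  11.7883]
a=μᵀx=0.591561  b=𝟙ᵀx=5.132070  c=𝟙ᵀy=46.746292  D=ac−b²=1.315120
λ₁=(c·0.132−b)/D = (46.746292·0.132−5.132070)/1.315120 = 0.789617
λ₂=(a−b·0.132)/D = (0.591561−5.132070·0.132)/1.315120 = -0.065296
w* = 0.789617·x + -0.065296·y:
  w_0 = 0.789617·1.0303 + -0.065296·11.7571 = 0.0459  (JPMorgan)
  w_1 = 0.789617·3.0056 + -0.065296·23.2009 = 0.8584  (Xerox)
  w_2 = 0.789617·1.0961 + -0.065296·11.7883 = 0.0958  (Nike)
Σw_i=1.0000  μᵀw=0.1320
σ²=wᵀΣw=λ₁·μ_p+λ₂ = 0.789617·0.132 + -0.065296 = 0.038933 ≈ 0.0389


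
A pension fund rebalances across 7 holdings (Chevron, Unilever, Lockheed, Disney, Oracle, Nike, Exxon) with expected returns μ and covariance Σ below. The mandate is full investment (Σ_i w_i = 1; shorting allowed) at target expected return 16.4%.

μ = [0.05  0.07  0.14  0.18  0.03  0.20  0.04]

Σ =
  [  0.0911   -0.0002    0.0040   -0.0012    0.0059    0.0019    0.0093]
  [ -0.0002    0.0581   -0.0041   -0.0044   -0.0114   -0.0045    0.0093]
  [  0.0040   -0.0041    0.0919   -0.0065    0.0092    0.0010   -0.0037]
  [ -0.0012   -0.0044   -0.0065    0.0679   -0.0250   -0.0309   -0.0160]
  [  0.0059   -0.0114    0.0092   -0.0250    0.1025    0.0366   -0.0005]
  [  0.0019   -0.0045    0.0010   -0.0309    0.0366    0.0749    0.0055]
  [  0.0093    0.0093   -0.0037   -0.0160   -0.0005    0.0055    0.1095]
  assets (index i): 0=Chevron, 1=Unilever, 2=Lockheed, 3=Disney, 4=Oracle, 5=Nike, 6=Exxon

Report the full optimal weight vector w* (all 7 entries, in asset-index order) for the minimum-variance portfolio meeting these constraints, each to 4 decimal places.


u=Σ⁻¹μ = [0.3652  1.9854  1.9675  5.3682  -0.1516  4.9865  0.7654]
v=Σ⁻¹𝟙 = [8.6144  22.9415  13.0449  34.4182  11.1248  22.3029  10.8528]
a=μᵀu=2.422340  b=𝟙ᵀu=15.286632  c=𝟙ᵀv=123.299517  D=ac−b²=64.992203
λ₁=(c·0.164−b)/D = (123.299517·0.164−15.286632)/64.992203 = 0.075924
λ₂=(a−b·0.164)/D = (2.422340−15.286632·0.164)/64.992203 = -0.001303
w* = 0.075924·u + -0.001303·v:
  w_0 = 0.075924·0.3652 + -0.001303·8.6144 = 0.0165  (Chevron)
  w_1 = 0.075924·1.9854 + -0.001303·22.9415 = 0.1209  (Unilever)
  w_2 = 0.075924·1.9675 + -0.001303·13.0449 = 0.1324  (Lockheed)
  w_3 = 0.075924·5.3682 + -0.001303·34.4182 = 0.3627  (Disney)
  w_4 = 0.075924·-0.1516 + -0.001303·11.1248 = -0.0260  (Oracle)
  w_5 = 0.075924·4.9865 + -0.001303·22.3029 = 0.3495  (Nike)
  w_6 = 0.075924·0.7654 + -0.001303·10.8528 = 0.0440  (Exxon)
Σw_i=1.0000  μᵀw=0.1640
σ²=wᵀΣw=λ₁·μ_p+λ₂ = 0.075924·0.164 + -0.001303 = 0.011149 ≈ 0.0111

0.0165  0.1209  0.1324  0.3627  -0.0260  0.3495  0.0440
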